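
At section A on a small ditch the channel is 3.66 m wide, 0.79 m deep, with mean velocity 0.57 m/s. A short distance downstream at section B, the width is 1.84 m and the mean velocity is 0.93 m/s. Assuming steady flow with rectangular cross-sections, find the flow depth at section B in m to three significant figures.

Q = A₁V₁ = (3.66×0.79) × 0.57 = 1.648 m³/s
d₂ = Q/(b₂ V₂) = 1.648/(1.84×0.93) = 0.9631 m

0.963 m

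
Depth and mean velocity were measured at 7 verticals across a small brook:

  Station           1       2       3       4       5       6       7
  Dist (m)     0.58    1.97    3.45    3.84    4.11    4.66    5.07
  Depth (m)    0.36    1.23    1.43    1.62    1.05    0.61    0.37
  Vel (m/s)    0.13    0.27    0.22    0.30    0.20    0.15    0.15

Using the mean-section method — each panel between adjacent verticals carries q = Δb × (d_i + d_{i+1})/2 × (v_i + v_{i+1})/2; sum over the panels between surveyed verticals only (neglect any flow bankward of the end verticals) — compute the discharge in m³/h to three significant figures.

3810 m³/h

Panel 1-2: Δb = 1.39 m, d̄ = (0.36+1.23)/2 = 0.795, v̄ = (0.13+0.27)/2 = 0.2 → q = 1.39×0.795×0.2 = 0.2210 m³/s
Panel 2-3: Δb = 1.48 m, d̄ = (1.23+1.43)/2 = 1.33, v̄ = (0.27+0.22)/2 = 0.245 → q = 1.48×1.33×0.245 = 0.4823 m³/s
Panel 3-4: Δb = 0.39 m, d̄ = (1.43+1.62)/2 = 1.525, v̄ = (0.22+0.30)/2 = 0.26 → q = 0.39×1.525×0.26 = 0.1546 m³/s
Panel 4-5: Δb = 0.27 m, d̄ = (1.62+1.05)/2 = 1.335, v̄ = (0.30+0.20)/2 = 0.25 → q = 0.27×1.335×0.25 = 0.09011 m³/s
Panel 5-6: Δb = 0.55 m, d̄ = (1.05+0.61)/2 = 0.83, v̄ = (0.20+0.15)/2 = 0.175 → q = 0.55×0.83×0.175 = 0.07989 m³/s
Panel 6-7: Δb = 0.41 m, d̄ = (0.61+0.37)/2 = 0.49, v̄ = (0.15+0.15)/2 = 0.15 → q = 0.41×0.49×0.15 = 0.03014 m³/s
Q = Σ q = 1.058 m³/s
= 1.058 × 3600 = 3809 m³/h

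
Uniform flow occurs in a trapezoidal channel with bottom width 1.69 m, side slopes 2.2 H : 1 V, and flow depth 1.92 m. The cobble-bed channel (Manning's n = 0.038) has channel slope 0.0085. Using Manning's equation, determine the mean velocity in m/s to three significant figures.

A = (b + z·y)·y = (1.69 + 2.2×1.92)×1.92 = 11.35 m²
P = b + 2y√(1+z²) = 1.69 + 2×1.92×√(1+2.2²) = 10.97 m
R = A/P = 11.35/10.97 = 1.035 m
Q = (1/n)·A·R^(2/3)·S^(1/2) = (1/0.038) × 11.35 × 1.035^(2/3) × 0.0085^(1/2) = 28.19 m³/s
V = Q/A = 28.19/11.35 = 2.483 m/s

2.48 m/s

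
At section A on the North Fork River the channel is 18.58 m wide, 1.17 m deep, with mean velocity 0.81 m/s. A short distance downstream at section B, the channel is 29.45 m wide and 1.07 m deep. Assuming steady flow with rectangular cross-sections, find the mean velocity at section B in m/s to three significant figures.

Q = A₁V₁ = (18.58×1.17) × 0.81 = 17.61 m³/s
A₂ = 29.45 × 1.07 = 31.51 m²
V₂ = Q/A₂ = 17.61/31.51 = 0.5588 m/s

0.559 m/s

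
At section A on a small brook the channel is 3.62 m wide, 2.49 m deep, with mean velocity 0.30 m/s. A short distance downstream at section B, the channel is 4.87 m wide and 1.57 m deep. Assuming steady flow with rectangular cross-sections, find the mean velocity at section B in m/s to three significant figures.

0.354 m/s

Q = A₁V₁ = (3.62×2.49) × 0.30 = 2.704 m³/s
A₂ = 4.87 × 1.57 = 7.646 m²
V₂ = Q/A₂ = 2.704/7.646 = 0.3537 m/s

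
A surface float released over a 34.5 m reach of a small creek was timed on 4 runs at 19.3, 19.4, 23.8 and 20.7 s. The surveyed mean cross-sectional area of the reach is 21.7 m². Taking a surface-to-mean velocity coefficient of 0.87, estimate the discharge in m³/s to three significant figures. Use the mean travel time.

t̄ = (19.3 + 19.4 + 23.8 + 20.7) / 4 = 20.8 s
v_surface = L / t̄ = 34.5 / 20.8 = 1.659 m/s
v_mean = 0.87 × 1.659 = 1.443 m/s
Q = A × v_mean = 21.7 × 1.443 = 31.31 m³/s

31.3 m³/s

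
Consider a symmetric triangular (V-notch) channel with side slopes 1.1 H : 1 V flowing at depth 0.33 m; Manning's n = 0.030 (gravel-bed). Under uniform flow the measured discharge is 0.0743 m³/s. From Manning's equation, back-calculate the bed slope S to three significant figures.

A = z·y² = 1.1×0.33² = 0.1198 m²
P = 2y√(1+z²) = 2×0.33×√(1+1.1²) = 0.9812 m
R = A/P = 0.1198/0.9812 = 0.1221 m
S = (Q·n / (1·A·R^(2/3)))² = (0.0743×0.030 / (1×0.1198×0.2461))² = 0.005717

0.00572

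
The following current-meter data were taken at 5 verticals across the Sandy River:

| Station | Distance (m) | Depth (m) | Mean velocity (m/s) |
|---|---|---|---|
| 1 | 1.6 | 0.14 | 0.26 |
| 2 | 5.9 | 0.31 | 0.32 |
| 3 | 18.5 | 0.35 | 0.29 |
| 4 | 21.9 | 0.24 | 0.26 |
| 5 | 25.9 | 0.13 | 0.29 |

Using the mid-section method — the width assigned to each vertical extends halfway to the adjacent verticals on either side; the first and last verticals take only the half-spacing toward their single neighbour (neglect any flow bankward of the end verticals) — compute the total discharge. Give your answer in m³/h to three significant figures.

7330 m³/h

w_1 = (5.9 − 1.6)/2 = 2.15 m; q_1 = 0.26 × 0.14 × 2.15 = 0.07826 m³/s
w_2 = (18.5 − 1.6)/2 = 8.45 m; q_2 = 0.32 × 0.31 × 8.45 = 0.8382 m³/s
w_3 = (21.9 − 5.9)/2 = 8 m; q_3 = 0.29 × 0.35 × 8 = 0.8120 m³/s
w_4 = (25.9 − 18.5)/2 = 3.7 m; q_4 = 0.26 × 0.24 × 3.7 = 0.2309 m³/s
w_5 = (25.9 − 21.9)/2 = 2 m; q_5 = 0.29 × 0.13 × 2 = 0.07540 m³/s
Q = Σ qᵢ = 2.035 m³/s
= 2.035 × 3600 = 7325 m³/h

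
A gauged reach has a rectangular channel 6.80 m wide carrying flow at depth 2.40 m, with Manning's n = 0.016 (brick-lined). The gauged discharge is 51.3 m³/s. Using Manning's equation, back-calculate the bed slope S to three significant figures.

0.00160

A = b·y = 6.80 × 2.40 = 16.32 m²
P = b + 2y = 6.80 + 2×2.40 = 11.60 m
R = A/P = 16.32/11.60 = 1.407 m
S = (Q·n / (1·A·R^(2/3)))² = (51.3×0.016 / (1×16.32×1.256))² = 0.001605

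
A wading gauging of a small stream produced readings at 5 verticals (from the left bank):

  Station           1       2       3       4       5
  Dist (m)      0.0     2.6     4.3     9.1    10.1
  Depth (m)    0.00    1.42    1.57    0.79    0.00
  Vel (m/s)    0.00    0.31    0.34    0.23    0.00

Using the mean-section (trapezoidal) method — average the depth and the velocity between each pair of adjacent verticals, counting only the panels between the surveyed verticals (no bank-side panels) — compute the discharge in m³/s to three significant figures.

2.77 m³/s

Panel 1-2: Δb = 2.6 m, d̄ = (0.00+1.42)/2 = 0.71, v̄ = (0.00+0.31)/2 = 0.155 → q = 2.6×0.71×0.155 = 0.2861 m³/s
Panel 2-3: Δb = 1.7 m, d̄ = (1.42+1.57)/2 = 1.495, v̄ = (0.31+0.34)/2 = 0.325 → q = 1.7×1.495×0.325 = 0.8260 m³/s
Panel 3-4: Δb = 4.8 m, d̄ = (1.57+0.79)/2 = 1.18, v̄ = (0.34+0.23)/2 = 0.285 → q = 4.8×1.18×0.285 = 1.614 m³/s
Panel 4-5: Δb = 1 m, d̄ = (0.79+0.00)/2 = 0.395, v̄ = (0.23+0.00)/2 = 0.115 → q = 1×0.395×0.115 = 0.04543 m³/s
Q = Σ q = 2.772 m³/s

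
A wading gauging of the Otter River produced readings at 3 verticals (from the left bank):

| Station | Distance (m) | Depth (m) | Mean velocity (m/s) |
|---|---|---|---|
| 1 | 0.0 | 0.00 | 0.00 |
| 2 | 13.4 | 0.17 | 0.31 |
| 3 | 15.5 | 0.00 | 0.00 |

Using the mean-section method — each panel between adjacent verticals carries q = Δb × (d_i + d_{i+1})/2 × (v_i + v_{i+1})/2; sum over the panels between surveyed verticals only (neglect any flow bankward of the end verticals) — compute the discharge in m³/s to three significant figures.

Panel 1-2: Δb = 13.4 m, d̄ = (0.00+0.17)/2 = 0.085, v̄ = (0.00+0.31)/2 = 0.155 → q = 13.4×0.085×0.155 = 0.1765 m³/s
Panel 2-3: Δb = 2.1 m, d̄ = (0.17+0.00)/2 = 0.085, v̄ = (0.31+0.00)/2 = 0.155 → q = 2.1×0.085×0.155 = 0.02767 m³/s
Q = Σ q = 0.2042 m³/s

0.204 m³/s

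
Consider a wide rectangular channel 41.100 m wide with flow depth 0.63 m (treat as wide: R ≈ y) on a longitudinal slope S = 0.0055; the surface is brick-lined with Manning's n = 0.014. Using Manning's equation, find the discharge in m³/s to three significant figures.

101 m³/s

A = b·y = 41.100 × 0.63 = 25.89 m²
Wide channel: R ≈ y = 0.63 m
Q = (1/n)·A·R^(2/3)·S^(1/2) = (1/0.014) × 25.89 × 0.6300^(2/3) × 0.0055^(1/2) = 100.8 m³/s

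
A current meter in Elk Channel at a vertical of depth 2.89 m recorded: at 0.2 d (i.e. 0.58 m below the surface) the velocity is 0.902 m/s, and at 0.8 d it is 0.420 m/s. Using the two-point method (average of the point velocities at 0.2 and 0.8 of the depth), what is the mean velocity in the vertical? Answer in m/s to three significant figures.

v̄ = (0.902 + 0.420) / 2 = 0.6610 m/s

0.661 m/s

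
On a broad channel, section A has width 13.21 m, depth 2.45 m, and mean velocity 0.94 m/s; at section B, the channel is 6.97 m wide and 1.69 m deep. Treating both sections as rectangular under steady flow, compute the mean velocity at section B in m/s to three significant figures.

Q = A₁V₁ = (13.21×2.45) × 0.94 = 30.42 m³/s
A₂ = 6.97 × 1.69 = 11.78 m²
V₂ = Q/A₂ = 30.42/11.78 = 2.583 m/s

2.58 m/s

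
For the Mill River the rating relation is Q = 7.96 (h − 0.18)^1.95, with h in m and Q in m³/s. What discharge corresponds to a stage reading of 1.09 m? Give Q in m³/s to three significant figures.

6.62 m³/s

Q = 7.96 × (1.09 − 0.18)^1.95 = 7.96 × 0.91^1.95 = 6.623 m³/s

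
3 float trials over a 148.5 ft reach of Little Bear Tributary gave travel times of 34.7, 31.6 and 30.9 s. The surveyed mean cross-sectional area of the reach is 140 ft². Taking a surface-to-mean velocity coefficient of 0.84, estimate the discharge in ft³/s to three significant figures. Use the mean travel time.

539 ft³/s

t̄ = (34.7 + 31.6 + 30.9) / 3 = 32.4 s
v_surface = L / t̄ = 148.5 / 32.4 = 4.583 ft/s
v_mean = 0.84 × 4.583 = 3.850 ft/s
Q = A × v_mean = 140 × 3.850 = 539.0 ft³/s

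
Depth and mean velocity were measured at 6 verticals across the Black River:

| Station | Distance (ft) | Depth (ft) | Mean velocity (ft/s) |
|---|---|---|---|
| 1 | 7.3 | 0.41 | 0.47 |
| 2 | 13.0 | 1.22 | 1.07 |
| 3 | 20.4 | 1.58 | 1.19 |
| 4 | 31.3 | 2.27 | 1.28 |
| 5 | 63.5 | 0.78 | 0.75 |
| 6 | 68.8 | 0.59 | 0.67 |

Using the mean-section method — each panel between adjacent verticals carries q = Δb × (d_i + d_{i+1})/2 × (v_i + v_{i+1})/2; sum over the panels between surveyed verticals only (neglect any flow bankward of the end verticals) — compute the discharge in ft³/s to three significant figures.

93.6 ft³/s

Panel 1-2: Δb = 5.7 ft, d̄ = (0.41+1.22)/2 = 0.815, v̄ = (0.47+1.07)/2 = 0.77 → q = 5.7×0.815×0.77 = 3.577 ft³/s
Panel 2-3: Δb = 7.4 ft, d̄ = (1.22+1.58)/2 = 1.4, v̄ = (1.07+1.19)/2 = 1.13 → q = 7.4×1.4×1.13 = 11.71 ft³/s
Panel 3-4: Δb = 10.9 ft, d̄ = (1.58+2.27)/2 = 1.925, v̄ = (1.19+1.28)/2 = 1.235 → q = 10.9×1.925×1.235 = 25.91 ft³/s
Panel 4-5: Δb = 32.2 ft, d̄ = (2.27+0.78)/2 = 1.525, v̄ = (1.28+0.75)/2 = 1.015 → q = 32.2×1.525×1.015 = 49.84 ft³/s
Panel 5-6: Δb = 5.3 ft, d̄ = (0.78+0.59)/2 = 0.685, v̄ = (0.75+0.67)/2 = 0.71 → q = 5.3×0.685×0.71 = 2.578 ft³/s
Q = Σ q = 93.62 ft³/s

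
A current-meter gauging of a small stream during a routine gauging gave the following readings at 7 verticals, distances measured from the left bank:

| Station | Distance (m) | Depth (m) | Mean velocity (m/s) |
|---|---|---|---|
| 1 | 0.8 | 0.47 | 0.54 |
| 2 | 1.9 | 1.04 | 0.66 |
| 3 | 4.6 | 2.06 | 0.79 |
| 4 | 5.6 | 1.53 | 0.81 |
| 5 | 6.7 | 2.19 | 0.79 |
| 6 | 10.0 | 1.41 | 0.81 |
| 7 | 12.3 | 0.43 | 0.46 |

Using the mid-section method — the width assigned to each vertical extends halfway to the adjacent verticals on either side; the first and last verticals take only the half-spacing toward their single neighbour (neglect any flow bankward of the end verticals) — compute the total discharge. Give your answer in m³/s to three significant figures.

w_1 = (1.9 − 0.8)/2 = 0.55 m; q_1 = 0.54 × 0.47 × 0.55 = 0.1396 m³/s
w_2 = (4.6 − 0.8)/2 = 1.9 m; q_2 = 0.66 × 1.04 × 1.9 = 1.304 m³/s
w_3 = (5.6 − 1.9)/2 = 1.85 m; q_3 = 0.79 × 2.06 × 1.85 = 3.011 m³/s
w_4 = (6.7 − 4.6)/2 = 1.05 m; q_4 = 0.81 × 1.53 × 1.05 = 1.301 m³/s
w_5 = (10.0 − 5.6)/2 = 2.2 m; q_5 = 0.79 × 2.19 × 2.2 = 3.806 m³/s
w_6 = (12.3 − 6.7)/2 = 2.8 m; q_6 = 0.81 × 1.41 × 2.8 = 3.198 m³/s
w_7 = (12.3 − 10.0)/2 = 1.15 m; q_7 = 0.46 × 0.43 × 1.15 = 0.2275 m³/s
Q = Σ qᵢ = 12.99 m³/s

13.0 m³/s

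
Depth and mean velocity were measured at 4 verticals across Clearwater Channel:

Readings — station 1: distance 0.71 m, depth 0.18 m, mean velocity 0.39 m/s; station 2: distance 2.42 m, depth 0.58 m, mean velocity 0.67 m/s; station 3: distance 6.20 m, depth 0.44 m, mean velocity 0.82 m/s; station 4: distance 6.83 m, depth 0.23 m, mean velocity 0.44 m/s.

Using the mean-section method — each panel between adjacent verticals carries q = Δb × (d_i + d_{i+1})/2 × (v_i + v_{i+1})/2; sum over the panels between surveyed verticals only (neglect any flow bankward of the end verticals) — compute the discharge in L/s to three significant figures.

1910 L/s

Panel 1-2: Δb = 1.71 m, d̄ = (0.18+0.58)/2 = 0.38, v̄ = (0.39+0.67)/2 = 0.53 → q = 1.71×0.38×0.53 = 0.3444 m³/s
Panel 2-3: Δb = 3.78 m, d̄ = (0.58+0.44)/2 = 0.51, v̄ = (0.67+0.82)/2 = 0.745 → q = 3.78×0.51×0.745 = 1.436 m³/s
Panel 3-4: Δb = 0.63 m, d̄ = (0.44+0.23)/2 = 0.335, v̄ = (0.82+0.44)/2 = 0.63 → q = 0.63×0.335×0.63 = 0.1330 m³/s
Q = Σ q = 1.914 m³/s
= 1.914 × 1000 = 1914 L/s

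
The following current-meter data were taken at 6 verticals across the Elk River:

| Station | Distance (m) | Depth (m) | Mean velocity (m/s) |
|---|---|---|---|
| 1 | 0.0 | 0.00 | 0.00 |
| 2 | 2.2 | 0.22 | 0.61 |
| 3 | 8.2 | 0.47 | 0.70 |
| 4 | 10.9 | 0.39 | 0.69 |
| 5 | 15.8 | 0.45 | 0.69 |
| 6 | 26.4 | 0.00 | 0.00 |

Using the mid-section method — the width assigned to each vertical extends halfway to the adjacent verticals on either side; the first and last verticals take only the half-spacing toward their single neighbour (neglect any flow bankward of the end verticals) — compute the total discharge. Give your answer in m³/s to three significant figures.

w_2 = (8.2 − 0.0)/2 = 4.1 m; q_2 = 0.61 × 0.22 × 4.1 = 0.5502 m³/s
w_3 = (10.9 − 2.2)/2 = 4.35 m; q_3 = 0.70 × 0.47 × 4.35 = 1.431 m³/s
w_4 = (15.8 − 8.2)/2 = 3.8 m; q_4 = 0.69 × 0.39 × 3.8 = 1.023 m³/s
w_5 = (26.4 − 10.9)/2 = 7.75 m; q_5 = 0.69 × 0.45 × 7.75 = 2.406 m³/s
Stations 1, 6 contribute zero (depth or velocity is 0).
Q = Σ qᵢ = 5.410 m³/s

5.41 m³/s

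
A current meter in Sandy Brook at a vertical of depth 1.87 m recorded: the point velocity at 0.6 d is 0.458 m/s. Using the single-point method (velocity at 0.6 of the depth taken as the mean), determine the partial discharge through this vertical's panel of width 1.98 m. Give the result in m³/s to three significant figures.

1.70 m³/s

v̄ = v₀.₆ = 0.458 m/s
q = v̄ × d × w = 0.4580 × 1.87 × 1.98 = 1.696 m³/s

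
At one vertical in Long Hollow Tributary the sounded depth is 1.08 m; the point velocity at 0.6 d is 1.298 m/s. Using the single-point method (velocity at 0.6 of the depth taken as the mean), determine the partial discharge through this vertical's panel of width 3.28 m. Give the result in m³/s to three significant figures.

v̄ = v₀.₆ = 1.298 m/s
q = v̄ × d × w = 1.298 × 1.08 × 3.28 = 4.598 m³/s

4.60 m³/s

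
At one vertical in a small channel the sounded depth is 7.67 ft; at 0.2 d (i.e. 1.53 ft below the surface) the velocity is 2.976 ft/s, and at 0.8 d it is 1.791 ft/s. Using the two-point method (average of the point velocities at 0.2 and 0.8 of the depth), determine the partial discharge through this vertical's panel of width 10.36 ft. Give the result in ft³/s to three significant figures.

v̄ = (2.976 + 1.791) / 2 = 2.384 ft/s
q = v̄ × d × w = 2.384 × 7.67 × 10.36 = 189.4 ft³/s

189 ft³/s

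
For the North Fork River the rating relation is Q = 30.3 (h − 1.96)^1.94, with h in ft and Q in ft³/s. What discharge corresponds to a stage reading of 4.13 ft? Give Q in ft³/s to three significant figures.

Q = 30.3 × (4.13 − 1.96)^1.94 = 30.3 × 2.17^1.94 = 136.2 ft³/s

136 ft³/s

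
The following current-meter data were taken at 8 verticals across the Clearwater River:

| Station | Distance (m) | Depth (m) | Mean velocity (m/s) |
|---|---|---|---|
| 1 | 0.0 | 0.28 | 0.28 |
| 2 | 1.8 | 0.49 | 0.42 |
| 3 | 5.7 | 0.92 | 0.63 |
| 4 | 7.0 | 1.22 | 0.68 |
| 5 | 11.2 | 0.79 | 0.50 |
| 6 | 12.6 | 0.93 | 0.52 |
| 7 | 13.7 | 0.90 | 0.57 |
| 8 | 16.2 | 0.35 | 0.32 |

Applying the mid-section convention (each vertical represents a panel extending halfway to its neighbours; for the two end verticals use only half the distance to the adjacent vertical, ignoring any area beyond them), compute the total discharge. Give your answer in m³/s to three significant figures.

7.22 m³/s

w_1 = (1.8 − 0.0)/2 = 0.9 m; q_1 = 0.28 × 0.28 × 0.9 = 0.07056 m³/s
w_2 = (5.7 − 0.0)/2 = 2.85 m; q_2 = 0.42 × 0.49 × 2.85 = 0.5865 m³/s
w_3 = (7.0 − 1.8)/2 = 2.6 m; q_3 = 0.63 × 0.92 × 2.6 = 1.507 m³/s
w_4 = (11.2 − 5.7)/2 = 2.75 m; q_4 = 0.68 × 1.22 × 2.75 = 2.281 m³/s
w_5 = (12.6 − 7.0)/2 = 2.8 m; q_5 = 0.50 × 0.79 × 2.8 = 1.106 m³/s
w_6 = (13.7 − 11.2)/2 = 1.25 m; q_6 = 0.52 × 0.93 × 1.25 = 0.6045 m³/s
w_7 = (16.2 − 12.6)/2 = 1.8 m; q_7 = 0.57 × 0.90 × 1.8 = 0.9234 m³/s
w_8 = (16.2 − 13.7)/2 = 1.25 m; q_8 = 0.32 × 0.35 × 1.25 = 0.1400 m³/s
Q = Σ qᵢ = 7.219 m³/s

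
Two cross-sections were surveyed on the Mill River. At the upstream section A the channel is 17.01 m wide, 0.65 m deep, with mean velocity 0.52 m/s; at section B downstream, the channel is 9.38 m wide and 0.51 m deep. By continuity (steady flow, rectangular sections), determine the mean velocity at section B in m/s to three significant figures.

Q = A₁V₁ = (17.01×0.65) × 0.52 = 5.749 m³/s
A₂ = 9.38 × 0.51 = 4.784 m²
V₂ = Q/A₂ = 5.749/4.784 = 1.202 m/s

1.20 m/s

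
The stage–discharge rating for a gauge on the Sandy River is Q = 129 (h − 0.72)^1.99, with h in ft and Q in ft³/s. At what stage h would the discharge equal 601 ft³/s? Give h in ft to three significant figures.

h − h₀ = (Q/C)^(1/b) = (601/129)^(1/1.99) = 2.167 ft
h = 0.72 + 2.167 = 2.887 ft

2.89 ft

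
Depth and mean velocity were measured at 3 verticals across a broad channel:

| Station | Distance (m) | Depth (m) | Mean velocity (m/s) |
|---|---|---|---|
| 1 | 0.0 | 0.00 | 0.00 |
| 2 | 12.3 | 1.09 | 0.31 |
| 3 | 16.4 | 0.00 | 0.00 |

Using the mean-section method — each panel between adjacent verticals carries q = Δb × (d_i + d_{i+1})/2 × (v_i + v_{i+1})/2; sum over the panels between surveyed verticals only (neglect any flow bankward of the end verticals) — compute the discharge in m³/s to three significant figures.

1.39 m³/s

Panel 1-2: Δb = 12.3 m, d̄ = (0.00+1.09)/2 = 0.545, v̄ = (0.00+0.31)/2 = 0.155 → q = 12.3×0.545×0.155 = 1.039 m³/s
Panel 2-3: Δb = 4.1 m, d̄ = (1.09+0.00)/2 = 0.545, v̄ = (0.31+0.00)/2 = 0.155 → q = 4.1×0.545×0.155 = 0.3463 m³/s
Q = Σ q = 1.385 m³/s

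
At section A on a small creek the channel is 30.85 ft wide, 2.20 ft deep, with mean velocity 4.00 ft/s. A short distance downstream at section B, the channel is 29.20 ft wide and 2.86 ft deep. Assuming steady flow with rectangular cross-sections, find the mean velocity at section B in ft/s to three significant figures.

3.25 ft/s

Q = A₁V₁ = (30.85×2.20) × 4.00 = 271.5 ft³/s
A₂ = 29.20 × 2.86 = 83.51 ft²
V₂ = Q/A₂ = 271.5/83.51 = 3.251 ft/s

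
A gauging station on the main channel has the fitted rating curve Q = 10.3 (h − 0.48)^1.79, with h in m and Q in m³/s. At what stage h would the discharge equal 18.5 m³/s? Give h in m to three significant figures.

1.87 m

h − h₀ = (Q/C)^(1/b) = (18.5/10.3)^(1/1.79) = 1.387 m
h = 0.48 + 1.387 = 1.867 m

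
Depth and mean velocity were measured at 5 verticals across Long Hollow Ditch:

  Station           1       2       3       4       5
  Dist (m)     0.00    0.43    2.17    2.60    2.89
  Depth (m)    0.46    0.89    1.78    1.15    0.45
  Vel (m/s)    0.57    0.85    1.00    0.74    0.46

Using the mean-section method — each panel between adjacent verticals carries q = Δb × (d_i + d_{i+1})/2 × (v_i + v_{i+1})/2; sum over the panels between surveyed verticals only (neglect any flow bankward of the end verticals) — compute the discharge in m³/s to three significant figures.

Panel 1-2: Δb = 0.43 m, d̄ = (0.46+0.89)/2 = 0.675, v̄ = (0.57+0.85)/2 = 0.71 → q = 0.43×0.675×0.71 = 0.2061 m³/s
Panel 2-3: Δb = 1.74 m, d̄ = (0.89+1.78)/2 = 1.335, v̄ = (0.85+1.00)/2 = 0.925 → q = 1.74×1.335×0.925 = 2.149 m³/s
Panel 3-4: Δb = 0.43 m, d̄ = (1.78+1.15)/2 = 1.465, v̄ = (1.00+0.74)/2 = 0.87 → q = 0.43×1.465×0.87 = 0.5481 m³/s
Panel 4-5: Δb = 0.29 m, d̄ = (1.15+0.45)/2 = 0.8, v̄ = (0.74+0.46)/2 = 0.6 → q = 0.29×0.8×0.6 = 0.1392 m³/s
Q = Σ q = 3.042 m³/s

3.04 m³/s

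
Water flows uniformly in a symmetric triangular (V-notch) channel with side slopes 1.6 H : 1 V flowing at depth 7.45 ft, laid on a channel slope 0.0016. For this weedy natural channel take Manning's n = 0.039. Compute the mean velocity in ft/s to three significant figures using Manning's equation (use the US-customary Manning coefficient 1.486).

3.28 ft/s

A = z·y² = 1.6×7.45² = 88.80 ft²
P = 2y√(1+z²) = 2×7.45×√(1+1.6²) = 28.11 ft
R = A/P = 88.80/28.11 = 3.159 ft
Q = (1.486/n)·A·R^(2/3)·S^(1/2) = (1.486/0.039) × 88.80 × 3.159^(2/3) × 0.0016^(1/2) = 291.4 ft³/s
V = Q/A = 291.4/88.80 = 3.281 ft/s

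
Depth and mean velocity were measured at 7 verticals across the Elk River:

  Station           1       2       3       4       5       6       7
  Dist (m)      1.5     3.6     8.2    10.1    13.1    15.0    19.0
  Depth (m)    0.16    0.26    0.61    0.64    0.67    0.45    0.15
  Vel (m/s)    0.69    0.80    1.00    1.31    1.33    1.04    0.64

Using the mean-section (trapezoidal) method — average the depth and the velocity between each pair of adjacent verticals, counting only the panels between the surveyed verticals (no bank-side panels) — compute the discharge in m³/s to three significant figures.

Panel 1-2: Δb = 2.1 m, d̄ = (0.16+0.26)/2 = 0.21, v̄ = (0.69+0.80)/2 = 0.745 → q = 2.1×0.21×0.745 = 0.3285 m³/s
Panel 2-3: Δb = 4.6 m, d̄ = (0.26+0.61)/2 = 0.435, v̄ = (0.80+1.00)/2 = 0.9 → q = 4.6×0.435×0.9 = 1.801 m³/s
Panel 3-4: Δb = 1.9 m, d̄ = (0.61+0.64)/2 = 0.625, v̄ = (1.00+1.31)/2 = 1.155 → q = 1.9×0.625×1.155 = 1.372 m³/s
Panel 4-5: Δb = 3 m, d̄ = (0.64+0.67)/2 = 0.655, v̄ = (1.31+1.33)/2 = 1.32 → q = 3×0.655×1.32 = 2.594 m³/s
Panel 5-6: Δb = 1.9 m, d̄ = (0.67+0.45)/2 = 0.56, v̄ = (1.33+1.04)/2 = 1.185 → q = 1.9×0.56×1.185 = 1.261 m³/s
Panel 6-7: Δb = 4 m, d̄ = (0.45+0.15)/2 = 0.3, v̄ = (1.04+0.64)/2 = 0.84 → q = 4×0.3×0.84 = 1.008 m³/s
Q = Σ q = 8.364 m³/s

8.36 m³/s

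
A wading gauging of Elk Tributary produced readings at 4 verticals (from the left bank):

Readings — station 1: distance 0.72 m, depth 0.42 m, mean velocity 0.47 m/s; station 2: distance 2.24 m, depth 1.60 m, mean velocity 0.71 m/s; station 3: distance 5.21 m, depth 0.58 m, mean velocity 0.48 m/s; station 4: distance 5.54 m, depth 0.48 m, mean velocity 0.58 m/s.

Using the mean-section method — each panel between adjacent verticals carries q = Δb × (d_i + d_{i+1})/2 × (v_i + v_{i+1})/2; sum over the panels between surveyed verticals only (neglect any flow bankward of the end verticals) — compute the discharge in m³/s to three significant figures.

Panel 1-2: Δb = 1.52 m, d̄ = (0.42+1.60)/2 = 1.01, v̄ = (0.47+0.71)/2 = 0.59 → q = 1.52×1.01×0.59 = 0.9058 m³/s
Panel 2-3: Δb = 2.97 m, d̄ = (1.60+0.58)/2 = 1.09, v̄ = (0.71+0.48)/2 = 0.595 → q = 2.97×1.09×0.595 = 1.926 m³/s
Panel 3-4: Δb = 0.33 m, d̄ = (0.58+0.48)/2 = 0.53, v̄ = (0.48+0.58)/2 = 0.53 → q = 0.33×0.53×0.53 = 0.09270 m³/s
Q = Σ q = 2.925 m³/s

2.92 m³/s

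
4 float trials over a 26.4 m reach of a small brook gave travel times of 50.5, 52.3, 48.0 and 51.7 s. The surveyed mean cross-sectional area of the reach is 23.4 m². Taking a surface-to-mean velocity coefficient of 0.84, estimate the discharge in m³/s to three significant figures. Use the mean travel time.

t̄ = (50.5 + 52.3 + 48.0 + 51.7) / 4 = 50.625 s
v_surface = L / t̄ = 26.4 / 50.625 = 0.5215 m/s
v_mean = 0.84 × 0.5215 = 0.4380 m/s
Q = A × v_mean = 23.4 × 0.4380 = 10.25 m³/s

10.3 m³/s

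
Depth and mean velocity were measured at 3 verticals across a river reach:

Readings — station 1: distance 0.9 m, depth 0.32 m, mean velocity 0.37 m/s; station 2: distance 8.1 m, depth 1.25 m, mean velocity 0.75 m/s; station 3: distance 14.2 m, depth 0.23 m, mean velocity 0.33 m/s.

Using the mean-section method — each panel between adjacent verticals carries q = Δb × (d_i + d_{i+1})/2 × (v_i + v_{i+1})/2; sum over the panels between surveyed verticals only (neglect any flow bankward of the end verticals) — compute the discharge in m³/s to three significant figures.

Panel 1-2: Δb = 7.2 m, d̄ = (0.32+1.25)/2 = 0.785, v̄ = (0.37+0.75)/2 = 0.56 → q = 7.2×0.785×0.56 = 3.165 m³/s
Panel 2-3: Δb = 6.1 m, d̄ = (1.25+0.23)/2 = 0.74, v̄ = (0.75+0.33)/2 = 0.54 → q = 6.1×0.74×0.54 = 2.438 m³/s
Q = Σ q = 5.603 m³/s

5.60 m³/s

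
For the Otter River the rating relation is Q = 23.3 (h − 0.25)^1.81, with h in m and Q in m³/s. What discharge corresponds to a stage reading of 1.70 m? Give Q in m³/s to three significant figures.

Q = 23.3 × (1.70 − 0.25)^1.81 = 23.3 × 1.45^1.81 = 45.65 m³/s

45.6 m³/s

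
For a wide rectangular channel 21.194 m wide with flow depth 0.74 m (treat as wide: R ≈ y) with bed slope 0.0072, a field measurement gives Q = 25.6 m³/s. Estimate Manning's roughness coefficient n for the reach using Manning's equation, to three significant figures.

0.0425

A = b·y = 21.194 × 0.74 = 15.68 m²
Wide channel: R ≈ y = 0.74 m
n = (1/Q)·A·R^(2/3)·S^(1/2) = (1/25.6) × 15.68 × 0.8181 × 0.08485 = 0.04253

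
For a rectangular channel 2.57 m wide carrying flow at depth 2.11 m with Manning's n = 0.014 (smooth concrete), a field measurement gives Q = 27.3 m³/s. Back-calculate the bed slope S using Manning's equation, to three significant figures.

A = b·y = 2.57 × 2.11 = 5.423 m²
P = b + 2y = 2.57 + 2×2.11 = 6.790 m
R = A/P = 5.423/6.790 = 0.7986 m
S = (Q·n / (1·A·R^(2/3)))² = (27.3×0.014 / (1×5.423×0.8608))² = 0.006704

0.00670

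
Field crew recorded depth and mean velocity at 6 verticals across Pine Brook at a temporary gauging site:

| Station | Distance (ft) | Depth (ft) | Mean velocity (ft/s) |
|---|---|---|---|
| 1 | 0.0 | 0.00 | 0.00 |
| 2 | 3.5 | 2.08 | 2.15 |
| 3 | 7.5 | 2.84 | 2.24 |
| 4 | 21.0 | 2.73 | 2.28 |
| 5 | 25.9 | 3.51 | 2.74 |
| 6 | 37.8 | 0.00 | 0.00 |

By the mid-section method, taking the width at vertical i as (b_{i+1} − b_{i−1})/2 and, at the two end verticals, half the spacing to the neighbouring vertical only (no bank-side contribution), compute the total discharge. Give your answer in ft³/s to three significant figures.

210 ft³/s

w_2 = (7.5 − 0.0)/2 = 3.75 ft; q_2 = 2.15 × 2.08 × 3.75 = 16.77 ft³/s
w_3 = (21.0 − 3.5)/2 = 8.75 ft; q_3 = 2.24 × 2.84 × 8.75 = 55.66 ft³/s
w_4 = (25.9 − 7.5)/2 = 9.2 ft; q_4 = 2.28 × 2.73 × 9.2 = 57.26 ft³/s
w_5 = (37.8 − 21.0)/2 = 8.4 ft; q_5 = 2.74 × 3.51 × 8.4 = 80.79 ft³/s
Stations 1, 6 contribute zero (depth or velocity is 0).
Q = Σ qᵢ = 210.5 ft³/s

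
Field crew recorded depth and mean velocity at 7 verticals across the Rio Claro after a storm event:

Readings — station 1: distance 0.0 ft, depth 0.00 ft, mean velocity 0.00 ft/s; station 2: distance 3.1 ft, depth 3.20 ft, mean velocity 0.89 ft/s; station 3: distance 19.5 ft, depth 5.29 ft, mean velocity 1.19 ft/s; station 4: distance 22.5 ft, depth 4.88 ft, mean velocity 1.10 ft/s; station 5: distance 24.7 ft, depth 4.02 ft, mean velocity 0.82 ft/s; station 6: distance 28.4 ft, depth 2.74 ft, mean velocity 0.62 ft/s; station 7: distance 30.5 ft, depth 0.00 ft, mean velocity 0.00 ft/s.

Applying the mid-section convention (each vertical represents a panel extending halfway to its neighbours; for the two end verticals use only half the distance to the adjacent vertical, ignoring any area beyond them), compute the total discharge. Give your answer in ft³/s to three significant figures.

117 ft³/s

w_2 = (19.5 − 0.0)/2 = 9.75 ft; q_2 = 0.89 × 3.20 × 9.75 = 27.77 ft³/s
w_3 = (22.5 − 3.1)/2 = 9.7 ft; q_3 = 1.19 × 5.29 × 9.7 = 61.06 ft³/s
w_4 = (24.7 − 19.5)/2 = 2.6 ft; q_4 = 1.10 × 4.88 × 2.6 = 13.96 ft³/s
w_5 = (28.4 − 22.5)/2 = 2.95 ft; q_5 = 0.82 × 4.02 × 2.95 = 9.724 ft³/s
w_6 = (30.5 − 24.7)/2 = 2.9 ft; q_6 = 0.62 × 2.74 × 2.9 = 4.927 ft³/s
Stations 1, 7 contribute zero (depth or velocity is 0).
Q = Σ qᵢ = 117.4 ft³/s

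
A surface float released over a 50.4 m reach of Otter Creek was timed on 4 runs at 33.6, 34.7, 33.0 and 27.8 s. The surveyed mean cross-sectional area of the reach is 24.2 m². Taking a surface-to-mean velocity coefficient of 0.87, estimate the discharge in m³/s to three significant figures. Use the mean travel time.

t̄ = (33.6 + 34.7 + 33.0 + 27.8) / 4 = 32.275 s
v_surface = L / t̄ = 50.4 / 32.275 = 1.562 m/s
v_mean = 0.87 × 1.562 = 1.359 m/s
Q = A × v_mean = 24.2 × 1.359 = 32.88 m³/s

32.9 m³/s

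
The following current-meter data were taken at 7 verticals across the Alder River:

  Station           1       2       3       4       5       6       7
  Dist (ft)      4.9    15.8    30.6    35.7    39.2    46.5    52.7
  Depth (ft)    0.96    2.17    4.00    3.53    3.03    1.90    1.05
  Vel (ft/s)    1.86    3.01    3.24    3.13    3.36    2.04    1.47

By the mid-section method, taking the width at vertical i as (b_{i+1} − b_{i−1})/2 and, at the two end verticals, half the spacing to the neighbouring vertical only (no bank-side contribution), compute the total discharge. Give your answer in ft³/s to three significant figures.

w_1 = (15.8 − 4.9)/2 = 5.45 ft; q_1 = 1.86 × 0.96 × 5.45 = 9.732 ft³/s
w_2 = (30.6 − 4.9)/2 = 12.85 ft; q_2 = 3.01 × 2.17 × 12.85 = 83.93 ft³/s
w_3 = (35.7 − 15.8)/2 = 9.95 ft; q_3 = 3.24 × 4.00 × 9.95 = 129.0 ft³/s
w_4 = (39.2 − 30.6)/2 = 4.3 ft; q_4 = 3.13 × 3.53 × 4.3 = 47.51 ft³/s
w_5 = (46.5 − 35.7)/2 = 5.4 ft; q_5 = 3.36 × 3.03 × 5.4 = 54.98 ft³/s
w_6 = (52.7 − 39.2)/2 = 6.75 ft; q_6 = 2.04 × 1.90 × 6.75 = 26.16 ft³/s
w_7 = (52.7 − 46.5)/2 = 3.1 ft; q_7 = 1.47 × 1.05 × 3.1 = 4.785 ft³/s
Q = Σ qᵢ = 356.1 ft³/s

356 ft³/s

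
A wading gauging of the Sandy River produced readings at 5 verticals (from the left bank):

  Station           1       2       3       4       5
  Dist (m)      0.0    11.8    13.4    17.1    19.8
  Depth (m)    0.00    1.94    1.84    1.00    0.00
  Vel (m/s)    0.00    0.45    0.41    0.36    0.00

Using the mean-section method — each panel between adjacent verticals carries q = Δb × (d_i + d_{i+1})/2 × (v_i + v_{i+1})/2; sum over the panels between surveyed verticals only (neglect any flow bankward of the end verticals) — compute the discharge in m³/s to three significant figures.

6.14 m³/s

Panel 1-2: Δb = 11.8 m, d̄ = (0.00+1.94)/2 = 0.97, v̄ = (0.00+0.45)/2 = 0.225 → q = 11.8×0.97×0.225 = 2.575 m³/s
Panel 2-3: Δb = 1.6 m, d̄ = (1.94+1.84)/2 = 1.89, v̄ = (0.45+0.41)/2 = 0.43 → q = 1.6×1.89×0.43 = 1.300 m³/s
Panel 3-4: Δb = 3.7 m, d̄ = (1.84+1.00)/2 = 1.42, v̄ = (0.41+0.36)/2 = 0.385 → q = 3.7×1.42×0.385 = 2.023 m³/s
Panel 4-5: Δb = 2.7 m, d̄ = (1.00+0.00)/2 = 0.5, v̄ = (0.36+0.00)/2 = 0.18 → q = 2.7×0.5×0.18 = 0.2430 m³/s
Q = Σ q = 6.141 m³/s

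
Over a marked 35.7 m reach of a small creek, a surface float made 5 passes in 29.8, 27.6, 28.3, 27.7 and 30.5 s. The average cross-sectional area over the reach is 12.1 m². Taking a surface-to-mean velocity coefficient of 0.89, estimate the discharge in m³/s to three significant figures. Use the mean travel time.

t̄ = (29.8 + 27.6 + 28.3 + 27.7 + 30.5) / 5 = 28.78 s
v_surface = L / t̄ = 35.7 / 28.78 = 1.240 m/s
v_mean = 0.89 × 1.240 = 1.104 m/s
Q = A × v_mean = 12.1 × 1.104 = 13.36 m³/s

13.4 m³/s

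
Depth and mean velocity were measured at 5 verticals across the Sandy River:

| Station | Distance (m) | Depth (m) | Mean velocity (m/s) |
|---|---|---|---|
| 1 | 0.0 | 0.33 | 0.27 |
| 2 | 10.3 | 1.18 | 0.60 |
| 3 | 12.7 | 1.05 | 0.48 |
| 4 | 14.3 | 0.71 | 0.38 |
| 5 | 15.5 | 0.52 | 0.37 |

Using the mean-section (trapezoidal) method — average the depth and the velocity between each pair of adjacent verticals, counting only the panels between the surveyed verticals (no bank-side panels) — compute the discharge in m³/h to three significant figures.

Panel 1-2: Δb = 10.3 m, d̄ = (0.33+1.18)/2 = 0.755, v̄ = (0.27+0.60)/2 = 0.435 → q = 10.3×0.755×0.435 = 3.383 m³/s
Panel 2-3: Δb = 2.4 m, d̄ = (1.18+1.05)/2 = 1.115, v̄ = (0.60+0.48)/2 = 0.54 → q = 2.4×1.115×0.54 = 1.445 m³/s
Panel 3-4: Δb = 1.6 m, d̄ = (1.05+0.71)/2 = 0.88, v̄ = (0.48+0.38)/2 = 0.43 → q = 1.6×0.88×0.43 = 0.6054 m³/s
Panel 4-5: Δb = 1.2 m, d̄ = (0.71+0.52)/2 = 0.615, v̄ = (0.38+0.37)/2 = 0.375 → q = 1.2×0.615×0.375 = 0.2768 m³/s
Q = Σ q = 5.710 m³/s
= 5.710 × 3600 = 20560 m³/h

20600 m³/h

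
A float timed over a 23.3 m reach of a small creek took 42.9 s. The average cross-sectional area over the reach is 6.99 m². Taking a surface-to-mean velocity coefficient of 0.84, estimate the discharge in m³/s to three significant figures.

v_surface = L / t̄ = 23.3 / 42.9 = 0.5431 m/s
v_mean = 0.84 × 0.5431 = 0.4562 m/s
Q = A × v_mean = 6.99 × 0.4562 = 3.189 m³/s

3.19 m³/s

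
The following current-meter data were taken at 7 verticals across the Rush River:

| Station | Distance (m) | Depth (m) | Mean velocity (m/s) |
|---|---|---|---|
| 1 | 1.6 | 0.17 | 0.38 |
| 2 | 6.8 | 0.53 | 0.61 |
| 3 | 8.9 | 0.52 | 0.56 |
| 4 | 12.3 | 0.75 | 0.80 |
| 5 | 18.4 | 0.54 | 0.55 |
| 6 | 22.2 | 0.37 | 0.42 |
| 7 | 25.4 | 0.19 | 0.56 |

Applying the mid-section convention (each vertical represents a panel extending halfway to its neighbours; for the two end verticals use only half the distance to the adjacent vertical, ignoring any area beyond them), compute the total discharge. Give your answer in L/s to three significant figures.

7180 L/s

w_1 = (6.8 − 1.6)/2 = 2.6 m; q_1 = 0.38 × 0.17 × 2.6 = 0.1680 m³/s
w_2 = (8.9 − 1.6)/2 = 3.65 m; q_2 = 0.61 × 0.53 × 3.65 = 1.180 m³/s
w_3 = (12.3 − 6.8)/2 = 2.75 m; q_3 = 0.56 × 0.52 × 2.75 = 0.8008 m³/s
w_4 = (18.4 − 8.9)/2 = 4.75 m; q_4 = 0.80 × 0.75 × 4.75 = 2.850 m³/s
w_5 = (22.2 − 12.3)/2 = 4.95 m; q_5 = 0.55 × 0.54 × 4.95 = 1.470 m³/s
w_6 = (25.4 − 18.4)/2 = 3.5 m; q_6 = 0.42 × 0.37 × 3.5 = 0.5439 m³/s
w_7 = (25.4 − 22.2)/2 = 1.6 m; q_7 = 0.56 × 0.19 × 1.6 = 0.1702 m³/s
Q = Σ qᵢ = 7.183 m³/s
= 7.183 × 1000 = 7183 L/s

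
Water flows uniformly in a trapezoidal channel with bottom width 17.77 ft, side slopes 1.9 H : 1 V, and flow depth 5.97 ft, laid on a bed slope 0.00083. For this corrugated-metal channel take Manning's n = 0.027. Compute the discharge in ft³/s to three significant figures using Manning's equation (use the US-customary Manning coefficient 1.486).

695 ft³/s

A = (b + z·y)·y = (17.77 + 1.9×5.97)×5.97 = 173.8 ft²
P = b + 2y√(1+z²) = 17.77 + 2×5.97×√(1+1.9²) = 43.41 ft
R = A/P = 173.8/43.41 = 4.004 ft
Q = (1.486/n)·A·R^(2/3)·S^(1/2) = (1.486/0.027) × 173.8 × 4.004^(2/3) × 0.00083^(1/2) = 694.9 ft³/s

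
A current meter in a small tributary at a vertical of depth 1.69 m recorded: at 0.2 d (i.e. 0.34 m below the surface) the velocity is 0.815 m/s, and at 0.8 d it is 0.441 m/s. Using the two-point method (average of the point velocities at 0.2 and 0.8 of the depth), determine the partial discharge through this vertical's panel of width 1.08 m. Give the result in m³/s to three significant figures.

v̄ = (0.815 + 0.441) / 2 = 0.6280 m/s
q = v̄ × d × w = 0.6280 × 1.69 × 1.08 = 1.146 m³/s

1.15 m³/s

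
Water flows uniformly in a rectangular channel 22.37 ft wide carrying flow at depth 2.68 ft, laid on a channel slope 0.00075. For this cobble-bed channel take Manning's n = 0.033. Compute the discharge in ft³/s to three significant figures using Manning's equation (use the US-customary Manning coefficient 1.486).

124 ft³/s

A = b·y = 22.37 × 2.68 = 59.95 ft²
P = b + 2y = 22.37 + 2×2.68 = 27.73 ft
R = A/P = 59.95/27.73 = 2.162 ft
Q = (1.486/n)·A·R^(2/3)·S^(1/2) = (1.486/0.033) × 59.95 × 2.162^(2/3) × 0.00075^(1/2) = 123.6 ft³/s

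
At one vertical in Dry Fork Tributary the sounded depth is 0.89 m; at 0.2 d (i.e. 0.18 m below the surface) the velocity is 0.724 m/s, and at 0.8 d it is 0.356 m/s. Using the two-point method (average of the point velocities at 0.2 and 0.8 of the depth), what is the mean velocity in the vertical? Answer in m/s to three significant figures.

0.540 m/s

v̄ = (0.724 + 0.356) / 2 = 0.5400 m/s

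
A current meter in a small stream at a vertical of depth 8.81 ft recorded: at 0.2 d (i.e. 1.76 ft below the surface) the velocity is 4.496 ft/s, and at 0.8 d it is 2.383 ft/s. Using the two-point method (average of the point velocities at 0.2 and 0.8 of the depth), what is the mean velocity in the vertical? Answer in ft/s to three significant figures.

v̄ = (4.496 + 2.383) / 2 = 3.440 ft/s

3.44 ft/s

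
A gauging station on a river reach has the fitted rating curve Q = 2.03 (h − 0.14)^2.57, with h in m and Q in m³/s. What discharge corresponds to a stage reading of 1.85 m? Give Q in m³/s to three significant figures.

Q = 2.03 × (1.85 − 0.14)^2.57 = 2.03 × 1.71^2.57 = 8.059 m³/s

8.06 m³/s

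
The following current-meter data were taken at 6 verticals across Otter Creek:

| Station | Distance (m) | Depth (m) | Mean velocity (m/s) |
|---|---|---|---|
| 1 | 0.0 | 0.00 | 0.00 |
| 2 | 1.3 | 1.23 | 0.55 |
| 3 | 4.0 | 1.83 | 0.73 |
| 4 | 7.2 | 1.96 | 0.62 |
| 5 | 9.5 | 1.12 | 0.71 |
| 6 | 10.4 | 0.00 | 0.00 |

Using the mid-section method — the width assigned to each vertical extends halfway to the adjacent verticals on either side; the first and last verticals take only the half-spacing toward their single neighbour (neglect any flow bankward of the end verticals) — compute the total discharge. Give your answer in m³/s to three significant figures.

9.91 m³/s

w_2 = (4.0 − 0.0)/2 = 2 m; q_2 = 0.55 × 1.23 × 2 = 1.353 m³/s
w_3 = (7.2 − 1.3)/2 = 2.95 m; q_3 = 0.73 × 1.83 × 2.95 = 3.941 m³/s
w_4 = (9.5 − 4.0)/2 = 2.75 m; q_4 = 0.62 × 1.96 × 2.75 = 3.342 m³/s
w_5 = (10.4 − 7.2)/2 = 1.6 m; q_5 = 0.71 × 1.12 × 1.6 = 1.272 m³/s
Stations 1, 6 contribute zero (depth or velocity is 0).
Q = Σ qᵢ = 9.908 m³/s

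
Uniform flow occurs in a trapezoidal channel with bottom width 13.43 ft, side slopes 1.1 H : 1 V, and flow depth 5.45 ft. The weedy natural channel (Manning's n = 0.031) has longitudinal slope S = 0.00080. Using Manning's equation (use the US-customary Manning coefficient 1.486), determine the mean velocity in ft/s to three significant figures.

A = (b + z·y)·y = (13.43 + 1.1×5.45)×5.45 = 105.9 ft²
P = b + 2y√(1+z²) = 13.43 + 2×5.45×√(1+1.1²) = 29.63 ft
R = A/P = 105.9/29.63 = 3.572 ft
Q = (1.486/n)·A·R^(2/3)·S^(1/2) = (1.486/0.031) × 105.9 × 3.572^(2/3) × 0.00080^(1/2) = 335.4 ft³/s
V = Q/A = 335.4/105.9 = 3.168 ft/s

3.17 ft/s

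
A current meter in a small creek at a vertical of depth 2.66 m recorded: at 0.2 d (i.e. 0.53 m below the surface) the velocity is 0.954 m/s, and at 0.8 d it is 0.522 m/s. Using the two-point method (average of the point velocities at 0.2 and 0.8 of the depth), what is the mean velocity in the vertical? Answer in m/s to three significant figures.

v̄ = (0.954 + 0.522) / 2 = 0.7380 m/s

0.738 m/s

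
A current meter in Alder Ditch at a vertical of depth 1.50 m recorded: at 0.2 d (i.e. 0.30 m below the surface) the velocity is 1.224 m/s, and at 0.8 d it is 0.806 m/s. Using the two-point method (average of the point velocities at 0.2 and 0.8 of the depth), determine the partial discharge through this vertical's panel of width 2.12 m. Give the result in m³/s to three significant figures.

3.23 m³/s

v̄ = (1.224 + 0.806) / 2 = 1.015 m/s
q = v̄ × d × w = 1.015 × 1.50 × 2.12 = 3.228 m³/s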